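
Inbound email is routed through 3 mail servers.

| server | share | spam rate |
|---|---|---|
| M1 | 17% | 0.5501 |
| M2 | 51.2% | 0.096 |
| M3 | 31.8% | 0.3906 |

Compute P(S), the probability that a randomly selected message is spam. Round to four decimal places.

P(S) ≈ 0.2669

P(S) = P(S|M1)·P(M1) + P(S|M2)·P(M2) + P(S|M3)·P(M3)
      = 0.5501·0.17 + 0.096·0.512 + 0.3906·0.318
      = 0.093517 + 0.049152 + 0.1242108 = 0.2668798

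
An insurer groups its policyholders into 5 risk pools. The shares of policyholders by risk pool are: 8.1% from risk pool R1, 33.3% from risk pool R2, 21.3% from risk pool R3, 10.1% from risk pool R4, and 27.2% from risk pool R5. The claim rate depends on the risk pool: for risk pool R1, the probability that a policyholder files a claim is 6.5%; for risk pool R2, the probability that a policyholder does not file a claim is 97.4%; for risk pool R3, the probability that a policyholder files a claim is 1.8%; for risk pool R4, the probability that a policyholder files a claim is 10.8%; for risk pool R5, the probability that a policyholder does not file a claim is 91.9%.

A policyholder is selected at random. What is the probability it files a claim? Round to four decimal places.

0.0507

P(C|R2) = 1 − 0.974 = 0.026.
P(C|R5) = 1 − 0.919 = 0.081.
P(C) = P(C|R1)·P(R1) + P(C|R2)·P(R2) + P(C|R3)·P(R3) + P(C|R4)·P(R4) + P(C|R5)·P(R5)
      = 0.065·0.081 + 0.026·0.333 + 0.018·0.213 + 0.108·0.101 + 0.081·0.272
      = 0.005265 + 0.008658 + 0.003834 + 0.010908 + 0.022032 = 0.050697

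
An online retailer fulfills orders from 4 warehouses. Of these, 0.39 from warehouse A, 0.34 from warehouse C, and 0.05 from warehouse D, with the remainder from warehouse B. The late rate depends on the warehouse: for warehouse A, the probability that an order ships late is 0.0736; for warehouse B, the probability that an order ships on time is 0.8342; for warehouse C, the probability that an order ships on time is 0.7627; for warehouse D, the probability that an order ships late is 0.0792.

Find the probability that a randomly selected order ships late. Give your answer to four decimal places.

P(B) = 1 − (0.39 + 0.34 + 0.05) = 0.22.
P(L|B) = 1 − 0.8342 = 0.1658.
P(L|C) = 1 − 0.7627 = 0.2373.
P(L) = P(L|A)·P(A) + P(L|B)·P(B) + P(L|C)·P(C) + P(L|D)·P(D)
      = 0.0736·0.39 + 0.1658·0.22 + 0.2373·0.34 + 0.0792·0.05
      = 0.028704 + 0.036476 + 0.080682 + 0.00396 = 0.149822

0.1498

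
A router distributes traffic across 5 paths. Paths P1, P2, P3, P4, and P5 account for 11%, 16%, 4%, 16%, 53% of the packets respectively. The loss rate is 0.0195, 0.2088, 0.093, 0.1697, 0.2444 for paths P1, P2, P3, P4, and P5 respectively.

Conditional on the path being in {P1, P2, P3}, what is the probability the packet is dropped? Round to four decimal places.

Let S = {P1, P2, P3}.
P(S) = 0.11 + 0.16 + 0.04 = 0.31.
P(L ∩ S) = 0.0195·0.11 + 0.2088·0.16 + 0.093·0.04 = 0.002145 + 0.033408 + 0.00372 = 0.039273.
P(L | S) = 0.039273 / 0.31 = 0.126687…

P(L|S) ≈ 0.1267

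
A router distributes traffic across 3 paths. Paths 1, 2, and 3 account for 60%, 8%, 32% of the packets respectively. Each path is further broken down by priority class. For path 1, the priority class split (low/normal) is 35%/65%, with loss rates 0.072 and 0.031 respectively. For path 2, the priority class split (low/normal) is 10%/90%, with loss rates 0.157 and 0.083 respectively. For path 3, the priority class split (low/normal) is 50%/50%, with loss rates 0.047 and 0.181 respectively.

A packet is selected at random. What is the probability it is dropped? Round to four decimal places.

P(L) ≈ 0.0709

P(L|1) = 0.35·0.072 + 0.65·0.031 = 0.0252 + 0.02015 = 0.04535
P(L|2) = 0.1·0.157 + 0.9·0.083 = 0.0157 + 0.0747 = 0.0904
P(L|3) = 0.5·0.047 + 0.5·0.181 = 0.0235 + 0.0905 = 0.114
Then overall,
P(L) = 0.6·0.04535 + 0.08·0.0904 + 0.32·0.114
      = 0.02721 + 0.007232 + 0.03648 = 0.070922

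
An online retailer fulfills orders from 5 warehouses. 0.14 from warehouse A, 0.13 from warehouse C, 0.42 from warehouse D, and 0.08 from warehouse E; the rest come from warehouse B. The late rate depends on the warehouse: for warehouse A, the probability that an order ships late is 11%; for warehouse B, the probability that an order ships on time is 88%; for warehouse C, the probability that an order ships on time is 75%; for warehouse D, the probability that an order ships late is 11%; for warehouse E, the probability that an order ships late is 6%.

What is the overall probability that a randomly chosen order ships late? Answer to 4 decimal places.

P(B) = 1 − (0.14 + 0.13 + 0.42 + 0.08) = 0.23.
P(L|B) = 1 − 0.88 = 0.12.
P(L|C) = 1 − 0.75 = 0.25.
P(L) = P(L|A)·P(A) + P(L|B)·P(B) + P(L|C)·P(C) + P(L|D)·P(D) + P(L|E)·P(E)
      = 0.11·0.14 + 0.12·0.23 + 0.25·0.13 + 0.11·0.42 + 0.06·0.08
      = 0.0154 + 0.0276 + 0.0325 + 0.0462 + 0.0048 = 0.1265

0.1265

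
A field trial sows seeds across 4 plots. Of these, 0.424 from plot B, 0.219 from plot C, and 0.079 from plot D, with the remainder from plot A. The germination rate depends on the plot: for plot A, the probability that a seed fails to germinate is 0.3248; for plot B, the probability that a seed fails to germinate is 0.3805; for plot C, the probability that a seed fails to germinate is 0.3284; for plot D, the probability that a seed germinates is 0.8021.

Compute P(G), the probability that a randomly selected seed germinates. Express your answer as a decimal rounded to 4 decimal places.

P(G) ≈ 0.6608

P(A) = 1 − (0.424 + 0.219 + 0.079) = 0.278.
P(G|A) = 1 − 0.3248 = 0.6752.
P(G|B) = 1 − 0.3805 = 0.6195.
P(G|C) = 1 − 0.3284 = 0.6716.
P(G) = P(G|A)·P(A) + P(G|B)·P(B) + P(G|C)·P(C) + P(G|D)·P(D)
      = 0.6752·0.278 + 0.6195·0.424 + 0.6716·0.219 + 0.8021·0.079
      = 0.1877056 + 0.262668 + 0.1470804 + 0.0633659 = 0.6608199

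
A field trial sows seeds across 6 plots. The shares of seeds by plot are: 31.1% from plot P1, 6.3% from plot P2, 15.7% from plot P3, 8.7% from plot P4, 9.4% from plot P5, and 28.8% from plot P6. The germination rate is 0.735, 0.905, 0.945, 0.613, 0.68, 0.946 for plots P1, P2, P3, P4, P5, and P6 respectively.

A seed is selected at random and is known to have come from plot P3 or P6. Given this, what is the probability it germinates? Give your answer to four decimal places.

P(G|S) ≈ 0.9456

Let S = {P3, P6}.
P(S) = 0.157 + 0.288 = 0.445.
P(G ∩ S) = 0.945·0.157 + 0.946·0.288 = 0.148365 + 0.272448 = 0.420813.
P(G | S) = 0.420813 / 0.445 = 0.945647…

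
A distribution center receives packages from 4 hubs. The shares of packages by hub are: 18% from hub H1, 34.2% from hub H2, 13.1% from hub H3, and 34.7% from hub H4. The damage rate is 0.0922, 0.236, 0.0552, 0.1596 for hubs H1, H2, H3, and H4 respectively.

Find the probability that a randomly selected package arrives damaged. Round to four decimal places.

Summing over the partition,
P(D) = P(D|H1)·P(H1) + P(D|H2)·P(H2) + P(D|H3)·P(H3) + P(D|H4)·P(H4)
      = 0.0922·0.18 + 0.236·0.342 + 0.0552·0.131 + 0.1596·0.347
      = 0.016596 + 0.080712 + 0.0072312 + 0.0553812 = 0.1599204

P(D) ≈ 0.1599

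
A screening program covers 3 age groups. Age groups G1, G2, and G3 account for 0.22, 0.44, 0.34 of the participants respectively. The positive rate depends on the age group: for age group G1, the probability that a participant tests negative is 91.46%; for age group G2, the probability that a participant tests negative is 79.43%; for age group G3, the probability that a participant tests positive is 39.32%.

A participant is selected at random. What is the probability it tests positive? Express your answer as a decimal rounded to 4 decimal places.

P(T|G1) = 1 − 0.9146 = 0.0854.
P(T|G2) = 1 − 0.7943 = 0.2057.
Using total probability over the partition,
P(T) = P(T|G1)·P(G1) + P(T|G2)·P(G2) + P(T|G3)·P(G3)
      = 0.0854·0.22 + 0.2057·0.44 + 0.3932·0.34
      = 0.018788 + 0.090508 + 0.133688 = 0.242984

P(T) ≈ 0.2430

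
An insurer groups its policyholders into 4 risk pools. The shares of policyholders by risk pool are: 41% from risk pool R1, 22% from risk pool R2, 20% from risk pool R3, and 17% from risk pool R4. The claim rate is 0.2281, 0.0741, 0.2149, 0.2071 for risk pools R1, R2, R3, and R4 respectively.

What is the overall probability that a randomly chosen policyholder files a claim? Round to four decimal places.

P(C) = P(C|R1)·P(R1) + P(C|R2)·P(R2) + P(C|R3)·P(R3) + P(C|R4)·P(R4)
      = 0.2281·0.41 + 0.0741·0.22 + 0.2149·0.2 + 0.2071·0.17
      = 0.093521 + 0.016302 + 0.04298 + 0.035207 = 0.18801

0.1880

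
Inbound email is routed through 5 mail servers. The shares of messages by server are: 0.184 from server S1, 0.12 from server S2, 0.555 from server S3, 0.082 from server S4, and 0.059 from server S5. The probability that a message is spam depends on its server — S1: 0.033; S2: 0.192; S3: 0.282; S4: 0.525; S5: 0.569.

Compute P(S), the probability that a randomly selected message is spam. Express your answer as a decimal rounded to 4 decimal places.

P(S) = P(S|S1)·P(S1) + P(S|S2)·P(S2) + P(S|S3)·P(S3) + P(S|S4)·P(S4) + P(S|S5)·P(S5)
      = 0.033·0.184 + 0.192·0.12 + 0.282·0.555 + 0.525·0.082 + 0.569·0.059
      = 0.006072 + 0.02304 + 0.15651 + 0.04305 + 0.033571 = 0.262243

0.2622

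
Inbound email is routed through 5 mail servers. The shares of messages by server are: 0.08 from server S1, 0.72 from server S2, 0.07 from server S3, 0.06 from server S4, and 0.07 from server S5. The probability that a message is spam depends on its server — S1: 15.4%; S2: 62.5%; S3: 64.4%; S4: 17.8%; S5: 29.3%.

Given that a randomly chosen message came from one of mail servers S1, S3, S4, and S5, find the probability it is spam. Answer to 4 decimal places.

Let J = {S1, S3, S4, S5}.
P(J) = 0.08 + 0.07 + 0.06 + 0.07 = 0.28.
P(S ∩ J) = 0.154·0.08 + 0.644·0.07 + 0.178·0.06 + 0.293·0.07 = 0.01232 + 0.04508 + 0.01068 + 0.02051 = 0.08859.
P(S | J) = 0.08859 / 0.28 = 0.316393…

0.3164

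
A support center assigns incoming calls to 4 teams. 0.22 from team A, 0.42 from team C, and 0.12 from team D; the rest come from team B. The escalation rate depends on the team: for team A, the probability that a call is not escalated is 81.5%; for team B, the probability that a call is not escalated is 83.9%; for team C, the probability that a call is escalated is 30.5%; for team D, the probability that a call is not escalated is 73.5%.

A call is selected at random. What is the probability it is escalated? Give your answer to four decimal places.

P(B) = 1 − (0.22 + 0.42 + 0.12) = 0.24.
P(E|A) = 1 − 0.815 = 0.185.
P(E|B) = 1 − 0.839 = 0.161.
P(E|D) = 1 − 0.735 = 0.265.
P(E) = P(E|A)·P(A) + P(E|B)·P(B) + P(E|C)·P(C) + P(E|D)·P(D)
      = 0.185·0.22 + 0.161·0.24 + 0.305·0.42 + 0.265·0.12
      = 0.0407 + 0.03864 + 0.1281 + 0.0318 = 0.23924

0.2392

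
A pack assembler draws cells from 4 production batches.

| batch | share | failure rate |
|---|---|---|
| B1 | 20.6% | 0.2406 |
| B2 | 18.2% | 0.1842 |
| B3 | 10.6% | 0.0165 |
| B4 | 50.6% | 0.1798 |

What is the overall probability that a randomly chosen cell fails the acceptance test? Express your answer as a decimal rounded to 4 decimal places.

P(F) ≈ 0.1758

P(F) = P(F|B1)·P(B1) + P(F|B2)·P(B2) + P(F|B3)·P(B3) + P(F|B4)·P(B4)
      = 0.2406·0.206 + 0.1842·0.182 + 0.0165·0.106 + 0.1798·0.506
      = 0.0495636 + 0.0335244 + 0.001749 + 0.0909788 = 0.1758158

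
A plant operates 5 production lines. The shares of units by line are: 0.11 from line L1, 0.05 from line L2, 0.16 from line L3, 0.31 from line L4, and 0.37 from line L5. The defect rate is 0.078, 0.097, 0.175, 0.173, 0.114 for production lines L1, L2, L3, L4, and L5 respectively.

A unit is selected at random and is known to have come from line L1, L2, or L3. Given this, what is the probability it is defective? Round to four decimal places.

P(D|S) ≈ 0.1295

Let S = {L1, L2, L3}.
P(S) = 0.11 + 0.05 + 0.16 = 0.32.
P(D ∩ S) = 0.078·0.11 + 0.097·0.05 + 0.175·0.16 = 0.00858 + 0.00485 + 0.028 = 0.04143.
P(D | S) = 0.04143 / 0.32 = 0.129469…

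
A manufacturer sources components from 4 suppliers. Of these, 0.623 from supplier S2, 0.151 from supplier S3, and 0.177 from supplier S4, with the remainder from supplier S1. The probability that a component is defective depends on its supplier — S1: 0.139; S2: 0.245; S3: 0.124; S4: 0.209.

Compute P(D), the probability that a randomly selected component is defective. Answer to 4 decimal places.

P(S1) = 1 − (0.623 + 0.151 + 0.177) = 0.049.
P(D) = P(D|S1)·P(S1) + P(D|S2)·P(S2) + P(D|S3)·P(S3) + P(D|S4)·P(S4)
      = 0.139·0.049 + 0.245·0.623 + 0.124·0.151 + 0.209·0.177
      = 0.006811 + 0.152635 + 0.018724 + 0.036993 = 0.215163

0.2152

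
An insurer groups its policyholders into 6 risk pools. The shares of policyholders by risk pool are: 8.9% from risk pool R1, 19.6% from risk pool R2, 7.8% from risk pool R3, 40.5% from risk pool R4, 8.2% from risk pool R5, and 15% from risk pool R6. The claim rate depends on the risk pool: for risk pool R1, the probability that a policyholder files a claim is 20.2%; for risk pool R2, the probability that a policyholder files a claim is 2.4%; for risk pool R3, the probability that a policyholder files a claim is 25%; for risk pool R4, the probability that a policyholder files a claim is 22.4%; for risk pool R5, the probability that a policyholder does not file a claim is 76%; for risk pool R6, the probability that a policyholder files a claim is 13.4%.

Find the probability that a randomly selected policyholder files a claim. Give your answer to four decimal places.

P(C|R5) = 1 − 0.76 = 0.24.
P(C) = P(C|R1)·P(R1) + P(C|R2)·P(R2) + P(C|R3)·P(R3) + P(C|R4)·P(R4) + P(C|R5)·P(R5) + P(C|R6)·P(R6)
      = 0.202·0.089 + 0.024·0.196 + 0.25·0.078 + 0.224·0.405 + 0.24·0.082 + 0.134·0.15
      = 0.017978 + 0.004704 + 0.0195 + 0.09072 + 0.01968 + 0.0201 = 0.172682

P(C) ≈ 0.1727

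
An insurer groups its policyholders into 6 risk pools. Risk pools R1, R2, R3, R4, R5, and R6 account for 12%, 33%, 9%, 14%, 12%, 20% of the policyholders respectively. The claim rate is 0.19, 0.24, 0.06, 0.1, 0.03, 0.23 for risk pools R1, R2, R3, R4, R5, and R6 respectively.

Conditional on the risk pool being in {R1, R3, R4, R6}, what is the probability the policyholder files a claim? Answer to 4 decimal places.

0.1604

Let S = {R1, R3, R4, R6}.
P(S) = 0.12 + 0.09 + 0.14 + 0.2 = 0.55.
P(C ∩ S) = 0.19·0.12 + 0.06·0.09 + 0.1·0.14 + 0.23·0.2 = 0.0228 + 0.0054 + 0.014 + 0.046 = 0.0882.
P(C | S) = 0.0882 / 0.55 = 0.160364…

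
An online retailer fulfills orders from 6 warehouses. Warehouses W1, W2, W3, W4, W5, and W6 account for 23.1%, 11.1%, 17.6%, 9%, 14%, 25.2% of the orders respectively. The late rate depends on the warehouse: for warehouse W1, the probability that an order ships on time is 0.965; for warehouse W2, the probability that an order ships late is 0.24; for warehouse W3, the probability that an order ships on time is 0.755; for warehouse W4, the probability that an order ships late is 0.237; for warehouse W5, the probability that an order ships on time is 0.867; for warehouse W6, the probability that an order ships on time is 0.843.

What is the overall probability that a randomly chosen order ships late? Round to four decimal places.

P(L|W1) = 1 − 0.965 = 0.035.
P(L|W3) = 1 − 0.755 = 0.245.
P(L|W5) = 1 − 0.867 = 0.133.
P(L|W6) = 1 − 0.843 = 0.157.
By the law of total probability,
P(L) = P(L|W1)·P(W1) + P(L|W2)·P(W2) + P(L|W3)·P(W3) + P(L|W4)·P(W4) + P(L|W5)·P(W5) + P(L|W6)·P(W6)
      = 0.035·0.231 + 0.24·0.111 + 0.245·0.176 + 0.237·0.09 + 0.133·0.14 + 0.157·0.252
      = 0.008085 + 0.02664 + 0.04312 + 0.02133 + 0.01862 + 0.039564 = 0.157359

P(L) ≈ 0.1574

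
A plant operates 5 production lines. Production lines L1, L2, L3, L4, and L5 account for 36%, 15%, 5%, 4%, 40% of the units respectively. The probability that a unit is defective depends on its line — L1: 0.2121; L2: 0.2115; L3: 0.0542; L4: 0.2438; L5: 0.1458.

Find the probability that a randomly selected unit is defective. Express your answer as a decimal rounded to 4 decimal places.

P(D) ≈ 0.1789

P(D) = P(D|L1)·P(L1) + P(D|L2)·P(L2) + P(D|L3)·P(L3) + P(D|L4)·P(L4) + P(D|L5)·P(L5)
      = 0.2121·0.36 + 0.2115·0.15 + 0.0542·0.05 + 0.2438·0.04 + 0.1458·0.4
      = 0.076356 + 0.031725 + 0.00271 + 0.009752 + 0.05832 = 0.178863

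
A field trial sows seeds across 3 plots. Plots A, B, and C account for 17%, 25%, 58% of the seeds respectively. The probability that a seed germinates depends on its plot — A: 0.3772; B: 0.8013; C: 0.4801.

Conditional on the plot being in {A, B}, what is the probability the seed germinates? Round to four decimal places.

P(G|S) ≈ 0.6296

Let S = {A, B}.
P(S) = 0.17 + 0.25 = 0.42.
P(G ∩ S) = 0.3772·0.17 + 0.8013·0.25 = 0.064124 + 0.200325 = 0.264449.
P(G | S) = 0.264449 / 0.42 = 0.629640…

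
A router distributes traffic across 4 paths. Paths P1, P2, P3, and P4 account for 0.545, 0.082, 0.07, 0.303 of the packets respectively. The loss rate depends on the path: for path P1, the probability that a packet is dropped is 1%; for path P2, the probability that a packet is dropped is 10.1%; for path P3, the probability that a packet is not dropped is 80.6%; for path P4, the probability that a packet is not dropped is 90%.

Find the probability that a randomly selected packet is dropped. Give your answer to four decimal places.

P(L) ≈ 0.0576

P(L|P3) = 1 − 0.806 = 0.194.
P(L|P4) = 1 − 0.9 = 0.1.
P(L) = P(L|P1)·P(P1) + P(L|P2)·P(P2) + P(L|P3)·P(P3) + P(L|P4)·P(P4)
      = 0.01·0.545 + 0.101·0.082 + 0.194·0.07 + 0.1·0.303
      = 0.00545 + 0.008282 + 0.01358 + 0.0303 = 0.057612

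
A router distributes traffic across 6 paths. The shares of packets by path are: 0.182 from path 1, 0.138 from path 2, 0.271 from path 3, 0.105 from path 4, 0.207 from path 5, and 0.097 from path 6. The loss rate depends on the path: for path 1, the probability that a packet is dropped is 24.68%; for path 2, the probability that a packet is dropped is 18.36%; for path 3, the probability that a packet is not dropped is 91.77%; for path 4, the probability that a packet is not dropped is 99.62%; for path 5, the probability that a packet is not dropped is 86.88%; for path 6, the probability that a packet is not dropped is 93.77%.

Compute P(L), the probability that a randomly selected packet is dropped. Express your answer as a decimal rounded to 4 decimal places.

P(L) ≈ 0.1262

P(L|3) = 1 − 0.9177 = 0.0823.
P(L|4) = 1 − 0.9962 = 0.0038.
P(L|5) = 1 − 0.8688 = 0.1312.
P(L|6) = 1 − 0.9377 = 0.0623.
P(L) = P(L|1)·P(1) + P(L|2)·P(2) + P(L|3)·P(3) + P(L|4)·P(4) + P(L|5)·P(5) + P(L|6)·P(6)
      = 0.2468·0.182 + 0.1836·0.138 + 0.0823·0.271 + 0.0038·0.105 + 0.1312·0.207 + 0.0623·0.097
      = 0.0449176 + 0.0253368 + 0.0223033 + 0.000399 + 0.0271584 + 0.0060431 = 0.1261582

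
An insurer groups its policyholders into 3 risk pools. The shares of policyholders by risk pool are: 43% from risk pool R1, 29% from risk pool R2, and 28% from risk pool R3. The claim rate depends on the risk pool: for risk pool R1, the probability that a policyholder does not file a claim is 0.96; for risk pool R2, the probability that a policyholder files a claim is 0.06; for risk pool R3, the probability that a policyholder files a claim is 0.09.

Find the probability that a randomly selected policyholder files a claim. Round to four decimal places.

P(C|R1) = 1 − 0.96 = 0.04.
P(C) = P(C|R1)·P(R1) + P(C|R2)·P(R2) + P(C|R3)·P(R3)
      = 0.04·0.43 + 0.06·0.29 + 0.09·0.28
      = 0.0172 + 0.0174 + 0.0252 = 0.0598

0.0598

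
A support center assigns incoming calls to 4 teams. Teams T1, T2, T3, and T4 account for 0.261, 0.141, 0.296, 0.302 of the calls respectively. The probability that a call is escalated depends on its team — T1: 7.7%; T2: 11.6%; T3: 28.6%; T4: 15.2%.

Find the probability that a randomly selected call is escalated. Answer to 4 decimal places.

P(E) = P(E|T1)·P(T1) + P(E|T2)·P(T2) + P(E|T3)·P(T3) + P(E|T4)·P(T4)
      = 0.077·0.261 + 0.116·0.141 + 0.286·0.296 + 0.152·0.302
      = 0.020097 + 0.016356 + 0.084656 + 0.045904 = 0.167013

0.1670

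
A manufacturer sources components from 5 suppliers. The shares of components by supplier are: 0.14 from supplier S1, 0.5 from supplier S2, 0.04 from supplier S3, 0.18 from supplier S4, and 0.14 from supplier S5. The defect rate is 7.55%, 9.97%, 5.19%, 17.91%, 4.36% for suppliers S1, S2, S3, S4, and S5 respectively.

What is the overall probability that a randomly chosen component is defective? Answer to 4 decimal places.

P(D) ≈ 0.1008

P(D) = P(D|S1)·P(S1) + P(D|S2)·P(S2) + P(D|S3)·P(S3) + P(D|S4)·P(S4) + P(D|S5)·P(S5)
      = 0.0755·0.14 + 0.0997·0.5 + 0.0519·0.04 + 0.1791·0.18 + 0.0436·0.14
      = 0.01057 + 0.04985 + 0.002076 + 0.032238 + 0.006104 = 0.100838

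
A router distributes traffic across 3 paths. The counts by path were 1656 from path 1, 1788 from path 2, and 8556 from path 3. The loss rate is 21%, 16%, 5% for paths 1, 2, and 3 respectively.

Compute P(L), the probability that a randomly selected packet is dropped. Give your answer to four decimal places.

P(L) ≈ 0.0885

Total: 1656 + 1788 + 8556 = 12000.
P(1) = 1656/12000 = 0.138. P(2) = 1788/12000 = 0.149. P(3) = 8556/12000 = 0.713.
Using total probability over the partition,
P(L) = P(L|1)·P(1) + P(L|2)·P(2) + P(L|3)·P(3)
      = 0.21·0.138 + 0.16·0.149 + 0.05·0.713
      = 0.02898 + 0.02384 + 0.03565 = 0.08847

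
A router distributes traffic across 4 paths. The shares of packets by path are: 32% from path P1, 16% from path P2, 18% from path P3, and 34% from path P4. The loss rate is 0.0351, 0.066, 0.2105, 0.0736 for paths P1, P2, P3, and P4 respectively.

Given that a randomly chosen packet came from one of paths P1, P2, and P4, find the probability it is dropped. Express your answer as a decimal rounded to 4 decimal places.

0.0571

Let S = {P1, P2, P4}.
P(S) = 0.32 + 0.16 + 0.34 = 0.82.
P(L ∩ S) = 0.0351·0.32 + 0.066·0.16 + 0.0736·0.34 = 0.011232 + 0.01056 + 0.025024 = 0.046816.
P(L | S) = 0.046816 / 0.82 = 0.057093…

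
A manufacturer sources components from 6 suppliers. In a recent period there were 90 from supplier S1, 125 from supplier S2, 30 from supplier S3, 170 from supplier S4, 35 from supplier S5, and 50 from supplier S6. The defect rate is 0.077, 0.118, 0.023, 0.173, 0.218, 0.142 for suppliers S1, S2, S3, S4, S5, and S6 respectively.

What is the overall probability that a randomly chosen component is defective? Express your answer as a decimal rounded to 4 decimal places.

P(D) ≈ 0.1330

Total: 90 + 125 + 30 + 170 + 35 + 50 = 500.
P(S1) = 90/500 = 0.18. P(S2) = 125/500 = 0.25. P(S3) = 30/500 = 0.06. P(S4) = 170/500 = 0.34. P(S5) = 35/500 = 0.07. P(S6) = 50/500 = 0.1.
By the law of total probability,
P(D) = P(D|S1)·P(S1) + P(D|S2)·P(S2) + P(D|S3)·P(S3) + P(D|S4)·P(S4) + P(D|S5)·P(S5) + P(D|S6)·P(S6)
      = 0.077·0.18 + 0.118·0.25 + 0.023·0.06 + 0.173·0.34 + 0.218·0.07 + 0.142·0.1
      = 0.01386 + 0.0295 + 0.00138 + 0.05882 + 0.01526 + 0.0142 = 0.13302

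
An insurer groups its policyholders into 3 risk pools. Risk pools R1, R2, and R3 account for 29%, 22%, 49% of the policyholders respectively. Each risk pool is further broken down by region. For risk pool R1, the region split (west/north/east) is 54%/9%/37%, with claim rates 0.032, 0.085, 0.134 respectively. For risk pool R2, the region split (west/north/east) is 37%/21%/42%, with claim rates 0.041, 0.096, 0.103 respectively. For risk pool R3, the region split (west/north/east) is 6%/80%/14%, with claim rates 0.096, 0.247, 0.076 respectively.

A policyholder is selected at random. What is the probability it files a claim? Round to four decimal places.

P(C|R1) = 0.54·0.032 + 0.09·0.085 + 0.37·0.134 = 0.01728 + 0.00765 + 0.04958 = 0.07451
P(C|R2) = 0.37·0.041 + 0.21·0.096 + 0.42·0.103 = 0.01517 + 0.02016 + 0.04326 = 0.07859
P(C|R3) = 0.06·0.096 + 0.8·0.247 + 0.14·0.076 = 0.00576 + 0.1976 + 0.01064 = 0.214
By total probability over the outer partition,
P(C) = 0.29·0.07451 + 0.22·0.07859 + 0.49·0.214
      = 0.0216079 + 0.0172898 + 0.10486 = 0.1437577

0.1438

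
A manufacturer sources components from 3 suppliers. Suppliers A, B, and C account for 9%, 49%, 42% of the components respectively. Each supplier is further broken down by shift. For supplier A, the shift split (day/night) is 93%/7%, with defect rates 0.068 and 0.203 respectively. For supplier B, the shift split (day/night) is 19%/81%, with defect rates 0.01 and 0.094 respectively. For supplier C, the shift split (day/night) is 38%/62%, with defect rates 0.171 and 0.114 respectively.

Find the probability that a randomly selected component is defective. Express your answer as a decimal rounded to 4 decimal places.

0.1022

P(D|A) = 0.93·0.068 + 0.07·0.203 = 0.06324 + 0.01421 = 0.07745
P(D|B) = 0.19·0.01 + 0.81·0.094 = 0.0019 + 0.07614 = 0.07804
P(D|C) = 0.38·0.171 + 0.62·0.114 = 0.06498 + 0.07068 = 0.13566
By total probability over the outer partition,
P(D) = 0.09·0.07745 + 0.49·0.07804 + 0.42·0.13566
      = 0.0069705 + 0.0382396 + 0.0569772 = 0.1021873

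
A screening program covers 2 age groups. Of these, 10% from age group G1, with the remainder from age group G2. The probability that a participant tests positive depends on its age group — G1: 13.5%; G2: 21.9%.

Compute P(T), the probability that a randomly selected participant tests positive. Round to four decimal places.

P(G2) = 1 − (0.1) = 0.9.
By the law of total probability,
P(T) = P(T|G1)·P(G1) + P(T|G2)·P(G2)
      = 0.135·0.1 + 0.219·0.9
      = 0.0135 + 0.1971 = 0.2106

P(T) ≈ 0.2106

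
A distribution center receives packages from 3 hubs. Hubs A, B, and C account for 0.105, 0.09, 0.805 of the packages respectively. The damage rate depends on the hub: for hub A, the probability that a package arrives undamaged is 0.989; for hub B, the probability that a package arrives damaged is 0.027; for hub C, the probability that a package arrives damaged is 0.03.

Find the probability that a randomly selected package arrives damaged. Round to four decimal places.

0.0277

P(D|A) = 1 − 0.989 = 0.011.
P(D) = P(D|A)·P(A) + P(D|B)·P(B) + P(D|C)·P(C)
      = 0.011·0.105 + 0.027·0.09 + 0.03·0.805
      = 0.001155 + 0.00243 + 0.02415 = 0.027735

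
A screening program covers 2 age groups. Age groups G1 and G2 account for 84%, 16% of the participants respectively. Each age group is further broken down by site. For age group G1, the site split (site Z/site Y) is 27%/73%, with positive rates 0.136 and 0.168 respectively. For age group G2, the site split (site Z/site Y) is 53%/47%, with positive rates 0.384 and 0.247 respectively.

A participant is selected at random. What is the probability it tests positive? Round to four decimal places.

P(T) ≈ 0.1850

P(T|G1) = 0.27·0.136 + 0.73·0.168 = 0.03672 + 0.12264 = 0.15936
P(T|G2) = 0.53·0.384 + 0.47·0.247 = 0.20352 + 0.11609 = 0.31961
By total probability over the outer partition,
P(T) = 0.84·0.15936 + 0.16·0.31961
      = 0.1338624 + 0.0511376 = 0.185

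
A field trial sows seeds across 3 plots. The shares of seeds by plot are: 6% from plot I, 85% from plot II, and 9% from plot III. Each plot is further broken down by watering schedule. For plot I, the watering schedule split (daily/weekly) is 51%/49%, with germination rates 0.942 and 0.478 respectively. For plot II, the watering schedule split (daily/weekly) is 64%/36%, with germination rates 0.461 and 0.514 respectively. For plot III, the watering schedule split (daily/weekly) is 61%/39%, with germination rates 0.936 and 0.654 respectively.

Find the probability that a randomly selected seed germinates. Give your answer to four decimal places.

P(G|I) = 0.51·0.942 + 0.49·0.478 = 0.48042 + 0.23422 = 0.71464
P(G|II) = 0.64·0.461 + 0.36·0.514 = 0.29504 + 0.18504 = 0.48008
P(G|III) = 0.61·0.936 + 0.39·0.654 = 0.57096 + 0.25506 = 0.82602
Then overall,
P(G) = 0.06·0.71464 + 0.85·0.48008 + 0.09·0.82602
      = 0.0428784 + 0.408068 + 0.0743418 = 0.5252882

0.5253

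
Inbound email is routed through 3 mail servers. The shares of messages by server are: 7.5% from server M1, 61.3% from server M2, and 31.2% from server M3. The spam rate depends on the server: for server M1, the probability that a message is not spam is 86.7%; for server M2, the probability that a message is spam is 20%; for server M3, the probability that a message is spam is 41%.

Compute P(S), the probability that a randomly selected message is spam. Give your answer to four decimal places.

P(S|M1) = 1 − 0.867 = 0.133.
Summing over the partition,
P(S) = P(S|M1)·P(M1) + P(S|M2)·P(M2) + P(S|M3)·P(M3)
      = 0.133·0.075 + 0.2·0.613 + 0.41·0.312
      = 0.009975 + 0.1226 + 0.12792 = 0.260495

P(S) ≈ 0.2605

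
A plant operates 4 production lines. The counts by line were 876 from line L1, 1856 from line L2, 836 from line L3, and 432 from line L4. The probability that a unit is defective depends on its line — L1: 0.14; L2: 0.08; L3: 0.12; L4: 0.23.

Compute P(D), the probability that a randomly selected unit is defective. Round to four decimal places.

0.1177

Total: 876 + 1856 + 836 + 432 = 4000.
P(L1) = 876/4000 = 0.219. P(L2) = 1856/4000 = 0.464. P(L3) = 836/4000 = 0.209. P(L4) = 432/4000 = 0.108.
P(D) = P(D|L1)·P(L1) + P(D|L2)·P(L2) + P(D|L3)·P(L3) + P(D|L4)·P(L4)
      = 0.14·0.219 + 0.08·0.464 + 0.12·0.209 + 0.23·0.108
      = 0.03066 + 0.03712 + 0.02508 + 0.02484 = 0.1177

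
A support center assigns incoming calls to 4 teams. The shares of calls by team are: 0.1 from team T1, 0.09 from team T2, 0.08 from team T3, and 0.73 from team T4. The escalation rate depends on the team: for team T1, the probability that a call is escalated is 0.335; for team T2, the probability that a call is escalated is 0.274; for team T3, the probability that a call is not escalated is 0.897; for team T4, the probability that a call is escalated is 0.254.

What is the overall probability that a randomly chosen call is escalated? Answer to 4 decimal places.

P(E|T3) = 1 − 0.897 = 0.103.
P(E) = P(E|T1)·P(T1) + P(E|T2)·P(T2) + P(E|T3)·P(T3) + P(E|T4)·P(T4)
      = 0.335·0.1 + 0.274·0.09 + 0.103·0.08 + 0.254·0.73
      = 0.0335 + 0.02466 + 0.00824 + 0.18542 = 0.25182

P(E) ≈ 0.2518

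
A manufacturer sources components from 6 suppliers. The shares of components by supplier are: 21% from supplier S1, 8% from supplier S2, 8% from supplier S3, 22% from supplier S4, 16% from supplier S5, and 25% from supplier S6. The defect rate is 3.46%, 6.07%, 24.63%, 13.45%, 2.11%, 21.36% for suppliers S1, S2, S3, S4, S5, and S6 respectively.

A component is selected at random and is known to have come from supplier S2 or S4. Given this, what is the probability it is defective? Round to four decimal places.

Let S = {S2, S4}.
P(S) = 0.08 + 0.22 = 0.3.
P(D ∩ S) = 0.0607·0.08 + 0.1345·0.22 = 0.004856 + 0.02959 = 0.034446.
P(D | S) = 0.034446 / 0.3 = 0.114820…

0.1148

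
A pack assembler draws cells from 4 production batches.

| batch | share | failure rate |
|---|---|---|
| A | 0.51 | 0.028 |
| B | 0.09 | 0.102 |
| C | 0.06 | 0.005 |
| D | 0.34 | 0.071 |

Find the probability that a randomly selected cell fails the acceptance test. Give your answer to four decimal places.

P(F) ≈ 0.0479

P(F) = P(F|A)·P(A) + P(F|B)·P(B) + P(F|C)·P(C) + P(F|D)·P(D)
      = 0.028·0.51 + 0.102·0.09 + 0.005·0.06 + 0.071·0.34
      = 0.01428 + 0.00918 + 0.0003 + 0.02414 = 0.0479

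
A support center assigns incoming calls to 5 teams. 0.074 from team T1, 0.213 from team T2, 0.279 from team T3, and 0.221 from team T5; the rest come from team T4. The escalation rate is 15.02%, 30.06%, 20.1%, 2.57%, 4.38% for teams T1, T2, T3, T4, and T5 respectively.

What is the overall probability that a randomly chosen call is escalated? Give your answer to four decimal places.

P(T4) = 1 − (0.074 + 0.213 + 0.279 + 0.221) = 0.213.
P(E) = P(E|T1)·P(T1) + P(E|T2)·P(T2) + P(E|T3)·P(T3) + P(E|T4)·P(T4) + P(E|T5)·P(T5)
      = 0.1502·0.074 + 0.3006·0.213 + 0.201·0.279 + 0.0257·0.213 + 0.0438·0.221
      = 0.0111148 + 0.0640278 + 0.056079 + 0.0054741 + 0.0096798 = 0.1463755

0.1464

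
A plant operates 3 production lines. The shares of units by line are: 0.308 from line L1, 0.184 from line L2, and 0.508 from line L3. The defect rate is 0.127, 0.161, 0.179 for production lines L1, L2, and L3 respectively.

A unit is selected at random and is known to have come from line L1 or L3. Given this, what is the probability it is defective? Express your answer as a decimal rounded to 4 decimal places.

0.1594

Let S = {L1, L3}.
P(S) = 0.308 + 0.508 = 0.816.
P(D ∩ S) = 0.127·0.308 + 0.179·0.508 = 0.039116 + 0.090932 = 0.130048.
P(D | S) = 0.130048 / 0.816 = 0.159373…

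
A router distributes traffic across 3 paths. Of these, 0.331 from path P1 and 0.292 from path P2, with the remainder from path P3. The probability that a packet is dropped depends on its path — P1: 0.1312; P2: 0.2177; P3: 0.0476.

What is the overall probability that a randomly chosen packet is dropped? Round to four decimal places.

P(P3) = 1 − (0.331 + 0.292) = 0.377.
Using total probability over the partition,
P(L) = P(L|P1)·P(P1) + P(L|P2)·P(P2) + P(L|P3)·P(P3)
      = 0.1312·0.331 + 0.2177·0.292 + 0.0476·0.377
      = 0.0434272 + 0.0635684 + 0.0179452 = 0.1249408

P(L) ≈ 0.1249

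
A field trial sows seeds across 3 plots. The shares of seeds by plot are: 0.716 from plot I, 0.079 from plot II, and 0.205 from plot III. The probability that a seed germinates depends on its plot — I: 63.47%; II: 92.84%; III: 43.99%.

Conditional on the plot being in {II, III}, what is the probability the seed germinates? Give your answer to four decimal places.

Let S = {II, III}.
P(S) = 0.079 + 0.205 = 0.284.
P(G ∩ S) = 0.9284·0.079 + 0.4399·0.205 = 0.0733436 + 0.0901795 = 0.1635231.
P(G | S) = 0.1635231 / 0.284 = 0.575786…

P(G|S) ≈ 0.5758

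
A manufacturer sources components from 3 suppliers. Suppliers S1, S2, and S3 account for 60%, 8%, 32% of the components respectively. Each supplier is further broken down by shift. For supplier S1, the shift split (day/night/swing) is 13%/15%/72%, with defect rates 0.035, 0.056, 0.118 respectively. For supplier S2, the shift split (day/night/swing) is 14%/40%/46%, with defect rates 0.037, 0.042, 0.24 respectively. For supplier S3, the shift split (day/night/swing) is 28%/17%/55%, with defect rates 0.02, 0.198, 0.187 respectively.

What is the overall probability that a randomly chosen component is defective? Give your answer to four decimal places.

P(D|S1) = 0.13·0.035 + 0.15·0.056 + 0.72·0.118 = 0.00455 + 0.0084 + 0.08496 = 0.09791
P(D|S2) = 0.14·0.037 + 0.4·0.042 + 0.46·0.24 = 0.00518 + 0.0168 + 0.1104 = 0.13238
P(D|S3) = 0.28·0.02 + 0.17·0.198 + 0.55·0.187 = 0.0056 + 0.03366 + 0.10285 = 0.14211
By total probability over the outer partition,
P(D) = 0.6·0.09791 + 0.08·0.13238 + 0.32·0.14211
      = 0.058746 + 0.0105904 + 0.0454752 = 0.1148116

P(D) ≈ 0.1148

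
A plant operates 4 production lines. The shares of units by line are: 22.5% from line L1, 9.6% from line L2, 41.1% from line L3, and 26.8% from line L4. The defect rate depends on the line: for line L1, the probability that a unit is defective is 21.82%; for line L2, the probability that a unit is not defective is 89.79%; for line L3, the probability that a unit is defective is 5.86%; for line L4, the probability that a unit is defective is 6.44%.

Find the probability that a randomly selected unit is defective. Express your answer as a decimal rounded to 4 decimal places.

P(D) ≈ 0.1002

P(D|L2) = 1 − 0.8979 = 0.1021.
P(D) = P(D|L1)·P(L1) + P(D|L2)·P(L2) + P(D|L3)·P(L3) + P(D|L4)·P(L4)
      = 0.2182·0.225 + 0.1021·0.096 + 0.0586·0.411 + 0.0644·0.268
      = 0.049095 + 0.0098016 + 0.0240846 + 0.0172592 = 0.1002404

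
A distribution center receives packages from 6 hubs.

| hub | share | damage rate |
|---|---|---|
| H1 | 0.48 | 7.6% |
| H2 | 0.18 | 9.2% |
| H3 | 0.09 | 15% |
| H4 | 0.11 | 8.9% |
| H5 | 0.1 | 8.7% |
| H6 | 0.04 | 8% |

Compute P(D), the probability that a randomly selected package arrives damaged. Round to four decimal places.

Using total probability over the partition,
P(D) = P(D|H1)·P(H1) + P(D|H2)·P(H2) + P(D|H3)·P(H3) + P(D|H4)·P(H4) + P(D|H5)·P(H5) + P(D|H6)·P(H6)
      = 0.076·0.48 + 0.092·0.18 + 0.15·0.09 + 0.089·0.11 + 0.087·0.1 + 0.08·0.04
      = 0.03648 + 0.01656 + 0.0135 + 0.00979 + 0.0087 + 0.0032 = 0.08823

0.0882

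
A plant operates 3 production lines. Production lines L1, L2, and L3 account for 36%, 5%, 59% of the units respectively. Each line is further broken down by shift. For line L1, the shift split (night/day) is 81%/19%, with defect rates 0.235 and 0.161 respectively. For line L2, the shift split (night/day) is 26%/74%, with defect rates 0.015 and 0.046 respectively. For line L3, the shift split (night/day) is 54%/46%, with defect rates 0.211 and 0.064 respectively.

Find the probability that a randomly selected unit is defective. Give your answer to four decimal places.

P(D) ≈ 0.1660

P(D|L1) = 0.81·0.235 + 0.19·0.161 = 0.19035 + 0.03059 = 0.22094
P(D|L2) = 0.26·0.015 + 0.74·0.046 = 0.0039 + 0.03404 = 0.03794
P(D|L3) = 0.54·0.211 + 0.46·0.064 = 0.11394 + 0.02944 = 0.14338
Then overall,
P(D) = 0.36·0.22094 + 0.05·0.03794 + 0.59·0.14338
      = 0.0795384 + 0.001897 + 0.0845942 = 0.1660296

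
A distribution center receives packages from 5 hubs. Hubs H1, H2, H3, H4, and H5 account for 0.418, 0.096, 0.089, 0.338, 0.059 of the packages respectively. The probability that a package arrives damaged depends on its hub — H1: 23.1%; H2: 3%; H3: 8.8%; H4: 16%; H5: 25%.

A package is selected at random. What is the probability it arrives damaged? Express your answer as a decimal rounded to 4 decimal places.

P(D) ≈ 0.1761

By the law of total probability,
P(D) = P(D|H1)·P(H1) + P(D|H2)·P(H2) + P(D|H3)·P(H3) + P(D|H4)·P(H4) + P(D|H5)·P(H5)
      = 0.231·0.418 + 0.03·0.096 + 0.088·0.089 + 0.16·0.338 + 0.25·0.059
      = 0.096558 + 0.00288 + 0.007832 + 0.05408 + 0.01475 = 0.1761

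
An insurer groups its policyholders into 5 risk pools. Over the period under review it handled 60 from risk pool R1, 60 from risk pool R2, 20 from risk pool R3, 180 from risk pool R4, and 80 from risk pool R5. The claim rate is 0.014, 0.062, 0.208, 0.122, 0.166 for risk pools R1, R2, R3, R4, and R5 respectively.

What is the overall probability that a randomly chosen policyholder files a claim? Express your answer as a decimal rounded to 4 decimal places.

Total: 60 + 60 + 20 + 180 + 80 = 400.
P(R1) = 60/400 = 0.15. P(R2) = 60/400 = 0.15. P(R3) = 20/400 = 0.05. P(R4) = 180/400 = 0.45. P(R5) = 80/400 = 0.2.
Using total probability over the partition,
P(C) = P(C|R1)·P(R1) + P(C|R2)·P(R2) + P(C|R3)·P(R3) + P(C|R4)·P(R4) + P(C|R5)·P(R5)
      = 0.014·0.15 + 0.062·0.15 + 0.208·0.05 + 0.122·0.45 + 0.166·0.2
      = 0.0021 + 0.0093 + 0.0104 + 0.0549 + 0.0332 = 0.1099

0.1099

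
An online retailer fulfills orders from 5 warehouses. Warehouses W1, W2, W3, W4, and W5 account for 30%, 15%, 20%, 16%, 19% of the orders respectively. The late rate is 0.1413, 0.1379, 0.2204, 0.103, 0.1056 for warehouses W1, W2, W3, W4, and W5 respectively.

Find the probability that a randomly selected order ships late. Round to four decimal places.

P(L) = P(L|W1)·P(W1) + P(L|W2)·P(W2) + P(L|W3)·P(W3) + P(L|W4)·P(W4) + P(L|W5)·P(W5)
      = 0.1413·0.3 + 0.1379·0.15 + 0.2204·0.2 + 0.103·0.16 + 0.1056·0.19
      = 0.04239 + 0.020685 + 0.04408 + 0.01648 + 0.020064 = 0.143699

0.1437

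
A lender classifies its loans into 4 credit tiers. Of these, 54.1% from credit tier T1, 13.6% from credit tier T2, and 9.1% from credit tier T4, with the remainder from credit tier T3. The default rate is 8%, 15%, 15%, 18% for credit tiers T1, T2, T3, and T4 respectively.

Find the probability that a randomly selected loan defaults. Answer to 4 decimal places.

P(T3) = 1 − (0.541 + 0.136 + 0.091) = 0.232.
P(D) = P(D|T1)·P(T1) + P(D|T2)·P(T2) + P(D|T3)·P(T3) + P(D|T4)·P(T4)
      = 0.08·0.541 + 0.15·0.136 + 0.15·0.232 + 0.18·0.091
      = 0.04328 + 0.0204 + 0.0348 + 0.01638 = 0.11486

0.1149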